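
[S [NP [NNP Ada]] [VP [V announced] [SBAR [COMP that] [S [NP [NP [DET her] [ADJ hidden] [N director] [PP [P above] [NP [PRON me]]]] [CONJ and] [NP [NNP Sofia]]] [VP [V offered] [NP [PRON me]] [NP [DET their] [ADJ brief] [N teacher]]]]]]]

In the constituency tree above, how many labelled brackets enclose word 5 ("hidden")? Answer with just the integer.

7

Path from the root down to the word: S → VP → SBAR → S → NP → NP → ADJ. That is 7 enclosing brackets.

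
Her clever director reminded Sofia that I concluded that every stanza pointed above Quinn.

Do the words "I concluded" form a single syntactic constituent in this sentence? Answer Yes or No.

"I" belongs to the noun phrase "I" while "concluded" belongs to the verb phrase "concluded that every stanza pointed above Quinn"; a span that runs across that boundary is not a single phrase.

No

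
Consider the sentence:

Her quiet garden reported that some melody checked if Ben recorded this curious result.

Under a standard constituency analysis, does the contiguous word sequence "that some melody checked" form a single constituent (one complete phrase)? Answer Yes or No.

No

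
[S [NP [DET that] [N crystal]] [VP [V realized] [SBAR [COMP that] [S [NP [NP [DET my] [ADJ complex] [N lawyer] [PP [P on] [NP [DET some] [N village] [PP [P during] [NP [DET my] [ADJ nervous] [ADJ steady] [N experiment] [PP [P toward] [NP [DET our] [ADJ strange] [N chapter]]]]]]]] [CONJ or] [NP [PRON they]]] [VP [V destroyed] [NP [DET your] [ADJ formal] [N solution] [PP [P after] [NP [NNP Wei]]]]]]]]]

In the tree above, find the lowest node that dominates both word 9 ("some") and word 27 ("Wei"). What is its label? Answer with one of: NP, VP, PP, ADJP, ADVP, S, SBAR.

S

Word 9 lies under S → VP → SBAR → S → NP → NP → PP → NP → DET; word 27 lies under S → VP → SBAR → S → VP → NP → PP → NP → NNP. The lowest shared node is the S.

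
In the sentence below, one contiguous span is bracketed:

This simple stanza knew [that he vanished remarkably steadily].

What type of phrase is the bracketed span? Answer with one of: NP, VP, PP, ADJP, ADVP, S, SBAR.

"that" is the head of the bracketed span, so the span is a subordinate clause: SBAR.

SBAR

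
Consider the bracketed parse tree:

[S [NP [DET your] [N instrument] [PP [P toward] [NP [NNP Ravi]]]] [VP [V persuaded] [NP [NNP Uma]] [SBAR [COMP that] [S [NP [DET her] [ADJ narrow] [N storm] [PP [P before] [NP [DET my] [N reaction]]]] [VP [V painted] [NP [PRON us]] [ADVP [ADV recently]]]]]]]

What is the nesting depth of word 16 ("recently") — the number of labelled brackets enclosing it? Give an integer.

7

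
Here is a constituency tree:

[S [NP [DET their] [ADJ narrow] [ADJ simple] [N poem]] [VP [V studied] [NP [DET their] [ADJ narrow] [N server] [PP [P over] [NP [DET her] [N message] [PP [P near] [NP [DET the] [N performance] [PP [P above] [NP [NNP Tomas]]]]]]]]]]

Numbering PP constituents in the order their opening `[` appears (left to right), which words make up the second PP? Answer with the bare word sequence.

The PP opening brackets appear, in order, over: "over her message near the performance above Tomas"; "near the performance above Tomas"; "above Tomas". The second one spans "near the performance above Tomas".

near the performance above Tomas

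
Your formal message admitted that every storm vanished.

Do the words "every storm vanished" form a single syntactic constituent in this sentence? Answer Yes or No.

"every storm vanished" is exactly the clause [S every storm vanished], a complete constituent.

Yes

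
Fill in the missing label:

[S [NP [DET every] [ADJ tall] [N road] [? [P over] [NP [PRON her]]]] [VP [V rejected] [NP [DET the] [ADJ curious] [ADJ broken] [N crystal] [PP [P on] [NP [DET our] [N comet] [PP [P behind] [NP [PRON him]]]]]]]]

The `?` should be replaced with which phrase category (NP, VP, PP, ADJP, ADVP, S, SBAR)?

A constituent whose immediate children are P 'over', NP is a prepositional phrase: PP.

PP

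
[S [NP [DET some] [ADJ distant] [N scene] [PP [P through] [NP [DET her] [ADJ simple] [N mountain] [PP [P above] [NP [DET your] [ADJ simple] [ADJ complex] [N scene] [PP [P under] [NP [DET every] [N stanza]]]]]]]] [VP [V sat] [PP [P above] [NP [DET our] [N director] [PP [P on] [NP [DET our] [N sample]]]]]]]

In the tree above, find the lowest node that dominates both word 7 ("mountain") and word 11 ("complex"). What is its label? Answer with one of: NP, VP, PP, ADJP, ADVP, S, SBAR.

NP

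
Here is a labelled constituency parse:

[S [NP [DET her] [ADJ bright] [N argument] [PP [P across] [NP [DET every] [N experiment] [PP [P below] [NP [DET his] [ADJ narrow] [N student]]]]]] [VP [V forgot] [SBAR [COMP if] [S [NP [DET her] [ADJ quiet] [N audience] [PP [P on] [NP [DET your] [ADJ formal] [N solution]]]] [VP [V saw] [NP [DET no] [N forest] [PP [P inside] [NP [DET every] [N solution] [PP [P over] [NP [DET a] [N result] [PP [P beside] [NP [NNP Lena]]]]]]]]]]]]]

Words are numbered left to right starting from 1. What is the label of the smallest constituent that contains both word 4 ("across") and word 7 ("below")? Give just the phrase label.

PP

Word 4 lies under S → NP → PP → P; word 7 lies under S → NP → PP → NP → PP → P. The lowest shared node is the PP.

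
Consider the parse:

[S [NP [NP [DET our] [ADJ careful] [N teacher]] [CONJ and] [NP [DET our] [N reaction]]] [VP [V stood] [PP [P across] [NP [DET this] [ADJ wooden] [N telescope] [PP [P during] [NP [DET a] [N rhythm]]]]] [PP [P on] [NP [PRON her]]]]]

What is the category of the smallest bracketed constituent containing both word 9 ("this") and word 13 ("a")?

NP

Word 9 lies under S → VP → PP → NP → DET; word 13 lies under S → VP → PP → NP → PP → NP → DET. The lowest shared node is the NP.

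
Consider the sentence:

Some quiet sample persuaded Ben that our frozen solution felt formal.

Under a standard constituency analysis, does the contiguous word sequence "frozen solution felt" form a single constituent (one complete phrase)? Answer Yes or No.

No

The sequence begins inside the noun phrase "our frozen solution" and ends inside the verb phrase "felt formal"; it crosses a phrase boundary, so no single node in the tree spans exactly those words.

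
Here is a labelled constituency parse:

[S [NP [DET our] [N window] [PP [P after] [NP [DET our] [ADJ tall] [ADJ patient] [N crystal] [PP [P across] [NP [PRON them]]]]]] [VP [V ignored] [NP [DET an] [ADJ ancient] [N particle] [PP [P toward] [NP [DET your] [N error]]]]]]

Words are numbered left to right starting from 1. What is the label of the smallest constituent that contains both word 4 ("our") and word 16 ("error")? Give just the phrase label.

S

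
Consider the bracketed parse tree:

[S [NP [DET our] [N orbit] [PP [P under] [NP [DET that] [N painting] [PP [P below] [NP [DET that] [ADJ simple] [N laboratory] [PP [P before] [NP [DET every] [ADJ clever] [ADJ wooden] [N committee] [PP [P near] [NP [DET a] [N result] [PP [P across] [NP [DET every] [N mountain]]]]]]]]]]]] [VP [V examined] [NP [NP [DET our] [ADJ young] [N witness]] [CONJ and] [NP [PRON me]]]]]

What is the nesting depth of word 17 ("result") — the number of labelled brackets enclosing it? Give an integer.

11

Counting open brackets not yet closed at "result": [S [NP [PP [NP [PP [NP [PP [NP [PP [NP [N = 11.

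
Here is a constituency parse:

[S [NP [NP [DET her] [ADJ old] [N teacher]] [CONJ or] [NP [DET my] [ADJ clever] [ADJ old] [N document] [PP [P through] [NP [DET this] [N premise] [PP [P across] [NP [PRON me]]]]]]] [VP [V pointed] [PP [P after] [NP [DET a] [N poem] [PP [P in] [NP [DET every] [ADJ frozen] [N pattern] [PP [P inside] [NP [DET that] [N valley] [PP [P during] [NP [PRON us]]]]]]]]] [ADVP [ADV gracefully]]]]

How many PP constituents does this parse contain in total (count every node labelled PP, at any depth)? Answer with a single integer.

6

Listing each PP by its span: [PP through this premise across me]; [PP across me]; [PP after a poem in every frozen pattern inside that valley during us]; [PP in every frozen pattern inside that valley during us]; [PP inside that valley during us]; [PP during us] — that makes 6.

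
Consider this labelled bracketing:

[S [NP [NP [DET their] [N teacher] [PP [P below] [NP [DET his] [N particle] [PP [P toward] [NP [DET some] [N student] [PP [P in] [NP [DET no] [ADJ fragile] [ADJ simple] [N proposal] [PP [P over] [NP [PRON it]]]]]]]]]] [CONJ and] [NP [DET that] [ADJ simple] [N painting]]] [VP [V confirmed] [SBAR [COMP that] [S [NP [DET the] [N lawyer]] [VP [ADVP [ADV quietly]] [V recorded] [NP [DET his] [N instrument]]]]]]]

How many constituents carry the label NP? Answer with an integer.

Listing each NP by its span: [NP their teacher below his particle toward some student in no fragile simple proposal over it and that simple painting]; [NP their teacher below his particle toward some student in no fragile simple proposal over it]; [NP his particle toward some student in no fragile simple proposal over it]; [NP some student in no fragile simple proposal over it]; [NP no fragile simple proposal over it]; [NP it] … — that makes 9.

9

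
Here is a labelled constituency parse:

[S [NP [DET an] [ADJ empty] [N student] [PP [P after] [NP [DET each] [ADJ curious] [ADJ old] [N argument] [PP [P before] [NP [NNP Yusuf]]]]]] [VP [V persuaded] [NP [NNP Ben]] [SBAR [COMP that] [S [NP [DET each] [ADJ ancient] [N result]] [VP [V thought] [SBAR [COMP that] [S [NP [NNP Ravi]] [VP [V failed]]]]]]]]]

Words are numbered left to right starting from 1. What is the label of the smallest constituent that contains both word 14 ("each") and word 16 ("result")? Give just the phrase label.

NP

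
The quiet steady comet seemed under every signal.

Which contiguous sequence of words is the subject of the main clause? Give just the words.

The subject of the main clause is the NP immediately before the verb "seemed": "the quiet steady comet".

the quiet steady comet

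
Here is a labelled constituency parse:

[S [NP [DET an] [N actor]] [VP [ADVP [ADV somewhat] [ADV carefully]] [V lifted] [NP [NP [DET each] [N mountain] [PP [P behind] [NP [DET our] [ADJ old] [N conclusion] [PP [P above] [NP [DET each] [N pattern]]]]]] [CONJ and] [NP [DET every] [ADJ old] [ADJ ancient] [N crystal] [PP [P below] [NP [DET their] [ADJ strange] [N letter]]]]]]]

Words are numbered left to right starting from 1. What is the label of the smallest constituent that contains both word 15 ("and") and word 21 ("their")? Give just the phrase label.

NP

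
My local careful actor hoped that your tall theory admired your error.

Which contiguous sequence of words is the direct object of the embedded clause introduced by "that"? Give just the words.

Within the embedded clause introduced by "that", the direct object of "admired" is "your error".

your error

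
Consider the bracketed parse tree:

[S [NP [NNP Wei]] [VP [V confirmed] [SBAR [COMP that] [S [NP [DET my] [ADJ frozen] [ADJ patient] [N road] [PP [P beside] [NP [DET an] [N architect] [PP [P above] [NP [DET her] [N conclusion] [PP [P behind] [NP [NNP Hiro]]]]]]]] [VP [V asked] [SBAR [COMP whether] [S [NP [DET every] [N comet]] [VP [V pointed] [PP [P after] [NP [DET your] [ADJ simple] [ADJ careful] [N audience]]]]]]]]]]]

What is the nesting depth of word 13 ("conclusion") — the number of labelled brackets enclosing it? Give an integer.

10

Path from the root down to the word: S → VP → SBAR → S → NP → PP → NP → PP → NP → N. That is 10 enclosing brackets.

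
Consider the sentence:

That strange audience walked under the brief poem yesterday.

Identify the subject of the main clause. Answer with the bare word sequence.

that strange audience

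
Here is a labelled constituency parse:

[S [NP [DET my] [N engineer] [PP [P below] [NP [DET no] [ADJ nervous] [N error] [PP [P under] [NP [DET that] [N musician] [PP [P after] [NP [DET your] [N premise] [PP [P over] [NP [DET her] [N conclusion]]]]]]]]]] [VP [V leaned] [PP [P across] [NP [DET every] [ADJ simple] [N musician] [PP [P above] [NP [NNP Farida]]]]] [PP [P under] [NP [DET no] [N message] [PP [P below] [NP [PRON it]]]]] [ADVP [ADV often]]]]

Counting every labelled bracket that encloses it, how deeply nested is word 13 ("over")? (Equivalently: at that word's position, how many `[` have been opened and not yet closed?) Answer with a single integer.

10

Counting open brackets not yet closed at "over": [S [NP [PP [NP [PP [NP [PP [NP [PP [P = 10.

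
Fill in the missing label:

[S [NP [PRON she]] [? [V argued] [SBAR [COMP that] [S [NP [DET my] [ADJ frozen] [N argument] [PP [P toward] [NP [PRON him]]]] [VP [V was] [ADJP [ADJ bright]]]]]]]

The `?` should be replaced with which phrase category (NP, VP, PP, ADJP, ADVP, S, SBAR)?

VP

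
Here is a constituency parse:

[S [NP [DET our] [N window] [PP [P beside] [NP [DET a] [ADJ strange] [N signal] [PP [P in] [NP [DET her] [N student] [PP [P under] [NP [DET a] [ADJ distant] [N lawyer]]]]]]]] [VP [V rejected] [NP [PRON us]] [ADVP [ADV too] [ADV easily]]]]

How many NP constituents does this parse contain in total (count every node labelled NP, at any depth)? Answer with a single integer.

Scanning left to right, an opening `[NP` appears at word positions 1, 4, 8, 11, 15 — 5 in total.

5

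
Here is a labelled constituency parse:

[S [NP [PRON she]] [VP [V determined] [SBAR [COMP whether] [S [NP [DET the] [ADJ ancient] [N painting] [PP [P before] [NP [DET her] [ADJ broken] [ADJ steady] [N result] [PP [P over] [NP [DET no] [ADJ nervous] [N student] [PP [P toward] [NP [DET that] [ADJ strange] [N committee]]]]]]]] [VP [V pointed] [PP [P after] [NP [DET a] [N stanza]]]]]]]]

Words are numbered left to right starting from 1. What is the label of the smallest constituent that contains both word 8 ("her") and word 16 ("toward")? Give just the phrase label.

Both words fall inside [NP her broken steady result over no nervous student toward that strange committee] (words 8–19), and no smaller constituent contains them both. Label: NP.

NP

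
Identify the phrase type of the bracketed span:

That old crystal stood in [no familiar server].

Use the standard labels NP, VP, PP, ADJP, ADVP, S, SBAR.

The span is built around the noun "server" — a noun phrase (NP).

NP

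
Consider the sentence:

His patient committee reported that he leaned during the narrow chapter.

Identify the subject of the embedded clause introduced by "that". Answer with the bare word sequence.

he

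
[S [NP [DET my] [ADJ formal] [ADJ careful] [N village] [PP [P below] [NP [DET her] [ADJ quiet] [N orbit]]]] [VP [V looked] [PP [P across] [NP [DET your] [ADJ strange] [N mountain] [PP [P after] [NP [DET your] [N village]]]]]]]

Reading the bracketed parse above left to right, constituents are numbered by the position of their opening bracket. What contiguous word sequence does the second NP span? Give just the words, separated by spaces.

her quiet orbit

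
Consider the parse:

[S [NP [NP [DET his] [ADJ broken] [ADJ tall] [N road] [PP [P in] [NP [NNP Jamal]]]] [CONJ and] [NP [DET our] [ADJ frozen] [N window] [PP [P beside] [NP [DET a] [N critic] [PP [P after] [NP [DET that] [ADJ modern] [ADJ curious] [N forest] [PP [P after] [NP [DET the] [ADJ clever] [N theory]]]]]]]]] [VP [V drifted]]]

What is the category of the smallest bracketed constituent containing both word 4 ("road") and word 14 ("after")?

Both words fall inside [NP his broken tall road in Jamal and our frozen window beside a critic after that modern curious forest after the clever theory] (words 1–22), and no smaller constituent contains them both. Label: NP.

NP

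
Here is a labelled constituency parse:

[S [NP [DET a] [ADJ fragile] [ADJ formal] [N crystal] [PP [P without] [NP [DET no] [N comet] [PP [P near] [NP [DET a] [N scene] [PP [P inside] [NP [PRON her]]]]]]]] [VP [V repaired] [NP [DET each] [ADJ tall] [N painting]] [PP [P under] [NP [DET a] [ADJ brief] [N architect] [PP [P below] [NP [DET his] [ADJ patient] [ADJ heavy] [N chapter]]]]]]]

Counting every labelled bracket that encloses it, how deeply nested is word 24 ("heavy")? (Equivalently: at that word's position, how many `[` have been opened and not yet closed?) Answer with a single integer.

7

The word sits inside ADJ, which is inside NP, inside PP, inside NP, inside PP, inside VP, inside S — 7 brackets in all.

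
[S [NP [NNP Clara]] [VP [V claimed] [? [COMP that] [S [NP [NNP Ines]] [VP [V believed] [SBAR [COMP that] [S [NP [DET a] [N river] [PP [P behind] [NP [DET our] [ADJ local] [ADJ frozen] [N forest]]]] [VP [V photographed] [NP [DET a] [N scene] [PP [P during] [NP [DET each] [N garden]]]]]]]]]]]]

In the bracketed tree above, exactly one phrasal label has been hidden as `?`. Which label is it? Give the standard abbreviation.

SBAR

A constituent whose immediate children are COMP 'that', S is a subordinate clause: SBAR.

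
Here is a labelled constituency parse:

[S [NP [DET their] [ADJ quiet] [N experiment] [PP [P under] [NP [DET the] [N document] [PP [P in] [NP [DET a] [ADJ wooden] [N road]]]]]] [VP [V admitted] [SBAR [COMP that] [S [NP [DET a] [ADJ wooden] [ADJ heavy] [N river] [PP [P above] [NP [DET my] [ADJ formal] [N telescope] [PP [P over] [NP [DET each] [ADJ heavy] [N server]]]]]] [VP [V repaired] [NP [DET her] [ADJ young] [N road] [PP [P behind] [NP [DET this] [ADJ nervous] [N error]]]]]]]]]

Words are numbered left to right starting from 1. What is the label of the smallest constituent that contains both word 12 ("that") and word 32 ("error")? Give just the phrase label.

SBAR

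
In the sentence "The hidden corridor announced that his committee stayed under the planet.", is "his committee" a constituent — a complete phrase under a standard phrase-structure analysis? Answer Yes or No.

Yes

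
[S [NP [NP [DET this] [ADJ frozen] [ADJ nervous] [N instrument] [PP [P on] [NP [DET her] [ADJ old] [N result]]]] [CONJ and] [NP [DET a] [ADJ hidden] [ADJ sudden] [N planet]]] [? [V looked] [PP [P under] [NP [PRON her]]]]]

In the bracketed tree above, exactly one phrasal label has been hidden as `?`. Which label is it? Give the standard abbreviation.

A constituent whose immediate children are V 'looked', PP is a verb phrase: VP.

VP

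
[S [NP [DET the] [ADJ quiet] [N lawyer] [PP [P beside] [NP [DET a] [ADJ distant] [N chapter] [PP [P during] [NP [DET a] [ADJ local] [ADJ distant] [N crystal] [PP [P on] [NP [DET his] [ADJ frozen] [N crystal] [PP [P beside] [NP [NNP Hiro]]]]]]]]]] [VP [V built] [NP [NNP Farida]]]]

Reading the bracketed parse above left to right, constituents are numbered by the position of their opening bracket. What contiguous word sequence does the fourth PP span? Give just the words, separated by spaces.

beside Hiro

The PP opening brackets appear, in order, over: "beside a distant chapter during a local distant crystal on his frozen crystal beside Hiro"; "during a local distant crystal on his frozen crystal beside Hiro"; "on his frozen crystal beside Hiro"; "beside Hiro". The fourth one spans "beside Hiro".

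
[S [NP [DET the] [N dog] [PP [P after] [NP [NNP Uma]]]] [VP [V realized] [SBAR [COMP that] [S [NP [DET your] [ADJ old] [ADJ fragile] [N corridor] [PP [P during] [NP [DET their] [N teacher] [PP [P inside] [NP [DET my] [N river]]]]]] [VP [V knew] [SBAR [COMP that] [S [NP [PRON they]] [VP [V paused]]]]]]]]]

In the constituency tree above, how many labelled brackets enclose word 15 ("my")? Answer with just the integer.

10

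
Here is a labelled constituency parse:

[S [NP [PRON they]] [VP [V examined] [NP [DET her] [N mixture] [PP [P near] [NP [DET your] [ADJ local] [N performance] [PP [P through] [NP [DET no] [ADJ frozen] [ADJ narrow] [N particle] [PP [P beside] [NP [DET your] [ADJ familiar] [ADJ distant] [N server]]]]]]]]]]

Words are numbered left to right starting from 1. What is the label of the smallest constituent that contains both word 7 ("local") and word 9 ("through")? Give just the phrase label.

NP

The smallest bracket enclosing both words is [NP your local performance through no frozen narrow particle beside your familiar distant server], so the label is NP.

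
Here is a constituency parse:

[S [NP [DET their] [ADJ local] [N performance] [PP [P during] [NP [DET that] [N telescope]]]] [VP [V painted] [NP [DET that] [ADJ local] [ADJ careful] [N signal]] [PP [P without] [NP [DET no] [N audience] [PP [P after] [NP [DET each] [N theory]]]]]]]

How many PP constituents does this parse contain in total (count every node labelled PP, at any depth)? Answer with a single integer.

3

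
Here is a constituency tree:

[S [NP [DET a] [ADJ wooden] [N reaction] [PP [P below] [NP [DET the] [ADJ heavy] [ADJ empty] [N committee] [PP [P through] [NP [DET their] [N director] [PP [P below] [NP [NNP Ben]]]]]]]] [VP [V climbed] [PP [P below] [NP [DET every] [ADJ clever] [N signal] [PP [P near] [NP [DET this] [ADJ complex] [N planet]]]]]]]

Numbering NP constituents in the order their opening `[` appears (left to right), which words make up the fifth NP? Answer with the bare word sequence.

every clever signal near this complex planet

The NP opening brackets appear, in order, over: "a wooden reaction below the heavy empty committee through their director below Ben"; "the heavy empty committee through their director below Ben"; "their director below Ben"; "Ben"; "every clever signal near this complex planet"; "this complex planet". The fifth one spans "every clever signal near this complex planet".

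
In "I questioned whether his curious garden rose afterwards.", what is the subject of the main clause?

I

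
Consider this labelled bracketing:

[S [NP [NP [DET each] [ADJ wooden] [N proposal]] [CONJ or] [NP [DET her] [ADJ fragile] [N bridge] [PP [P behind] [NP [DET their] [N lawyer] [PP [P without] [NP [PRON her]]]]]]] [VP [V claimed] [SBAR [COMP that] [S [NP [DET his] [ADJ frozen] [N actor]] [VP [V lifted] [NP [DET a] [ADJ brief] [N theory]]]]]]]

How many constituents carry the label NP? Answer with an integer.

The NP constituents are: [NP each wooden proposal or her fragile bridge behind their lawyer without her]; [NP each wooden proposal]; [NP her fragile bridge behind their lawyer without her]; [NP their lawyer without her]; [NP her]; [NP his frozen actor] …. Total: 7.

7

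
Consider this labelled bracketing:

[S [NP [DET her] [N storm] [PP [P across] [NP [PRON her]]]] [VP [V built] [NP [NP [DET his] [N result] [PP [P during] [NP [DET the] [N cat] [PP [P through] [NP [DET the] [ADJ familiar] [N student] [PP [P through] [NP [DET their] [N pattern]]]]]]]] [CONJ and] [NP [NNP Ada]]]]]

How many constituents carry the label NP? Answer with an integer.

The NP constituents are: [NP her storm across her]; [NP her]; [NP his result during the cat through the familiar student through their pattern and Ada]; [NP his result during the cat through the familiar student through their pattern]; [NP the cat through the familiar student through their pattern]; [NP the familiar student through their pattern] …. Total: 8.

8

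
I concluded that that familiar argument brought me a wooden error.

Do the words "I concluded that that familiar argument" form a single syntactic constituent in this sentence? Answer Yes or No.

No

The sequence begins inside the noun phrase "I" and ends inside the verb phrase "concluded that that familiar argument brought me a wooden error"; it crosses a phrase boundary, so no single node in the tree spans exactly those words.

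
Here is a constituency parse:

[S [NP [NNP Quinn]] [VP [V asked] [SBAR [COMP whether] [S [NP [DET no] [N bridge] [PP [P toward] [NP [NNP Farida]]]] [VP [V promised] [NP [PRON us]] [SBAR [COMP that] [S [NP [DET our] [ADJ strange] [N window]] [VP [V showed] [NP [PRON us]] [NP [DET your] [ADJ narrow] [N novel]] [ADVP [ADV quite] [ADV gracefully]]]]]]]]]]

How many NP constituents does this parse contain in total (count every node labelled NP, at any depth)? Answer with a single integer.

The NP constituents are: [NP Quinn]; [NP no bridge toward Farida]; [NP Farida]; [NP us]; [NP our strange window]; [NP us] …. Total: 7.

7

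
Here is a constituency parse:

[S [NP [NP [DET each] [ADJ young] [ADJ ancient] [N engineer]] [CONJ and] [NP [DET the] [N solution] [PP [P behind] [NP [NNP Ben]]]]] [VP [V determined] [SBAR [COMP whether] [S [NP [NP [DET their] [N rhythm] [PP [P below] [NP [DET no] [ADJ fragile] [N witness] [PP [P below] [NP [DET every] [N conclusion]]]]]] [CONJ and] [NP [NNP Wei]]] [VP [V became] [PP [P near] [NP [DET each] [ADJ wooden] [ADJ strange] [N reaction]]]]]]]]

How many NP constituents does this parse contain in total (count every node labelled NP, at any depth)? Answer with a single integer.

10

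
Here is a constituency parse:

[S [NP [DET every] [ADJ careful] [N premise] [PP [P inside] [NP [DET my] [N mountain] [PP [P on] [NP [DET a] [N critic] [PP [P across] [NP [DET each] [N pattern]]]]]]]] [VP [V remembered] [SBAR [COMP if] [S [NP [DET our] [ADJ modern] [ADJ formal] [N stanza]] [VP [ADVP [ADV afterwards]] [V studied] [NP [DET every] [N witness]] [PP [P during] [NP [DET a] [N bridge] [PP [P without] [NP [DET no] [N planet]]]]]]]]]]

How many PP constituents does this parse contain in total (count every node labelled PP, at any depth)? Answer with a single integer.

5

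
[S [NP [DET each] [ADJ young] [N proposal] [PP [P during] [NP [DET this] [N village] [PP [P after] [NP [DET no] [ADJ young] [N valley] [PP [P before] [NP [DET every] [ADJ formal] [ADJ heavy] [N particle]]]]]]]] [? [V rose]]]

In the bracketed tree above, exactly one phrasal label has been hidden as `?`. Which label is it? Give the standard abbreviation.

VP

Looking at what the `?` directly dominates — V 'rose' — this is a verb phrase (VP).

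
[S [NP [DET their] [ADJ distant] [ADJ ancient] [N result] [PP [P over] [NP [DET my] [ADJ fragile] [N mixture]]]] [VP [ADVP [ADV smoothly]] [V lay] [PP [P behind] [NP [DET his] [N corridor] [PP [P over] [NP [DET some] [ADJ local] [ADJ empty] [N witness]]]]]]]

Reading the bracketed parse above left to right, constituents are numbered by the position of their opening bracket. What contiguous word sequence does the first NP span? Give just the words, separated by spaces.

their distant ancient result over my fragile mixture

Opening `[NP` markers occur at word positions 1, 6, 12, 15; the first of these opens the constituent [NP their distant ancient result over my fragile mixture].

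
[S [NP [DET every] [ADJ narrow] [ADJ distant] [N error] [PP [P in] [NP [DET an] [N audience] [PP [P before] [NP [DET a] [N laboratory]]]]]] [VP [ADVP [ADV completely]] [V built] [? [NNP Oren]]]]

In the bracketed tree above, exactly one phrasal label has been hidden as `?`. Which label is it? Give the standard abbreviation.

NP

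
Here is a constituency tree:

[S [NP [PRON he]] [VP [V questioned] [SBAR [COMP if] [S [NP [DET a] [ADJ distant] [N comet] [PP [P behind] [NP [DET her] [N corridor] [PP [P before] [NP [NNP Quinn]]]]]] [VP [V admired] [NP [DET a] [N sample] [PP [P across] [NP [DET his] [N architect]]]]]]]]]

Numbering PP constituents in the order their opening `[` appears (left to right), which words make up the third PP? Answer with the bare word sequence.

across his architect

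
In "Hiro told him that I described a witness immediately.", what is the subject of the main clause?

The subject of the main clause is the NP immediately before the verb "told": "Hiro".

Hiro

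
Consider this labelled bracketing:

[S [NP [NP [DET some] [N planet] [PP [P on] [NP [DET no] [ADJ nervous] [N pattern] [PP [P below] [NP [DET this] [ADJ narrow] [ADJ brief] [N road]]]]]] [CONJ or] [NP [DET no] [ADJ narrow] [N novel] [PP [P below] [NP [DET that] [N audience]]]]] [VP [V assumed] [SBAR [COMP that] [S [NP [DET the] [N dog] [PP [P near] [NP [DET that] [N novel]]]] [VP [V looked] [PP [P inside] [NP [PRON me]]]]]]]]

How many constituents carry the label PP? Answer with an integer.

5

The PP constituents are: [PP on no nervous pattern below this narrow brief road]; [PP below this narrow brief road]; [PP below that audience]; [PP near that novel]; [PP inside me]. Total: 5.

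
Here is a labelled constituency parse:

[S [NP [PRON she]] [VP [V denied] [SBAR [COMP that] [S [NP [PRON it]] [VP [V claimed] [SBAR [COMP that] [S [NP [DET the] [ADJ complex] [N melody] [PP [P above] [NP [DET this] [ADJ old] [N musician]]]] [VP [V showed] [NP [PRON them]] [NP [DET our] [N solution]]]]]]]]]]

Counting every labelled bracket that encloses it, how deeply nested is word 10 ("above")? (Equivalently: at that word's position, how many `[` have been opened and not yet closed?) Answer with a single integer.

10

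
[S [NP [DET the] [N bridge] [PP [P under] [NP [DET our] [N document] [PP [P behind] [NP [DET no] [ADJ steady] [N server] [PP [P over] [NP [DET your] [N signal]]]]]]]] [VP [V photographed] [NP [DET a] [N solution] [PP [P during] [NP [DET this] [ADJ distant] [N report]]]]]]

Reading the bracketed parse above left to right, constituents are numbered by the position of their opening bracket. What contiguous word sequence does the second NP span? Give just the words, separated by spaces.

our document behind no steady server over your signal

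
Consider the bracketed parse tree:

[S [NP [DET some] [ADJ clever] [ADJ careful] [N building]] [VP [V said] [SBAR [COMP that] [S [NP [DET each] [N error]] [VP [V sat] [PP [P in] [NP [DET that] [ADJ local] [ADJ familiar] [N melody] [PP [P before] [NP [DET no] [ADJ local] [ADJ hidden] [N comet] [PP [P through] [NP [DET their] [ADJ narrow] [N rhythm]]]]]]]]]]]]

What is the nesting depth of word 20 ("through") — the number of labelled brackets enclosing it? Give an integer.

11

The word sits inside P, which is inside PP, inside NP, inside PP, inside NP, inside PP, inside VP, inside S, inside SBAR, inside VP, inside S — 11 brackets in all.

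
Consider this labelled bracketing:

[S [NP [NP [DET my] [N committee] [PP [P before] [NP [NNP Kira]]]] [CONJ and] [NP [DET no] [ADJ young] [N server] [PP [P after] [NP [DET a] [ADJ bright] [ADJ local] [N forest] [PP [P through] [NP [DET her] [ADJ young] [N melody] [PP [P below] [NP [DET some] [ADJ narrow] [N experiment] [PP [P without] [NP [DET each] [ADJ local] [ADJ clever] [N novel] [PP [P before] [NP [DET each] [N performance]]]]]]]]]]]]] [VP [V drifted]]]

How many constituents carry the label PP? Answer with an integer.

The PP constituents are: [PP before Kira]; [PP after a bright local forest through her young melody below some narrow experiment without each local clever novel before each performance]; [PP through her young melody below some narrow experiment without each local clever novel before each performance]; [PP below some narrow experiment without each local clever novel before each performance]; [PP without each local clever novel before each performance]; [PP before each performance]. Total: 6.

6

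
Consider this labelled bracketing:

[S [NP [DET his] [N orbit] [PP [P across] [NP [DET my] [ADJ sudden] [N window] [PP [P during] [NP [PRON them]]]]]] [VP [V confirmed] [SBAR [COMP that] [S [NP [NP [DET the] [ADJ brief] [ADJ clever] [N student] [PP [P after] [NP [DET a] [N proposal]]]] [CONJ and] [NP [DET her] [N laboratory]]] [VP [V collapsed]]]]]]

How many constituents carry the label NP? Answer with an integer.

7

The NP constituents are: [NP his orbit across my sudden window during them]; [NP my sudden window during them]; [NP them]; [NP the brief clever student after a proposal and her laboratory]; [NP the brief clever student after a proposal]; [NP a proposal] …. Total: 7.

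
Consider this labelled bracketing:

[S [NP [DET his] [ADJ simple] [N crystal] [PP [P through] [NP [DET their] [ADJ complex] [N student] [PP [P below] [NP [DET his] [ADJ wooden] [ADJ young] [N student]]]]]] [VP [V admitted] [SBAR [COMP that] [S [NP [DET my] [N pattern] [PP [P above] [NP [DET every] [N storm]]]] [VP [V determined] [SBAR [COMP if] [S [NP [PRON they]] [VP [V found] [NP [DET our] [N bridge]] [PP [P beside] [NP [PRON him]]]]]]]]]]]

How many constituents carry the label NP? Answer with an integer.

8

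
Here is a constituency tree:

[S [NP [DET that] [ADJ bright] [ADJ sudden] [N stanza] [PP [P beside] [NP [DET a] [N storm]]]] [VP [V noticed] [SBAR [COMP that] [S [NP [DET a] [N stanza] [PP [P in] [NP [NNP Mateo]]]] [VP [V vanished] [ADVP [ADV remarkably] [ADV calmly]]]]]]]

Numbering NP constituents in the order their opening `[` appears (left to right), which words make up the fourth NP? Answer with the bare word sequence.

Opening `[NP` markers occur at word positions 1, 6, 10, 13; the fourth of these opens the constituent [NP Mateo].

Mateo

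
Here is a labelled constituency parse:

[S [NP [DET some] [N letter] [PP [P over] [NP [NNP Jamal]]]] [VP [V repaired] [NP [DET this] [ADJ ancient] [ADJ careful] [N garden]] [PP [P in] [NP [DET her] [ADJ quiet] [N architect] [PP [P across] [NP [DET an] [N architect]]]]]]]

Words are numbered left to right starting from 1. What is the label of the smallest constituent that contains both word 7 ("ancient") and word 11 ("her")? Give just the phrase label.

VP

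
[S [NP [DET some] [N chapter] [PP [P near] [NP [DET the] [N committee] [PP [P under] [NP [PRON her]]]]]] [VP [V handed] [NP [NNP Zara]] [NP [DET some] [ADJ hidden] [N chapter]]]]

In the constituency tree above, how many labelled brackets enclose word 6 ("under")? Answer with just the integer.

6

Counting open brackets not yet closed at "under": [S [NP [PP [NP [PP [P = 6.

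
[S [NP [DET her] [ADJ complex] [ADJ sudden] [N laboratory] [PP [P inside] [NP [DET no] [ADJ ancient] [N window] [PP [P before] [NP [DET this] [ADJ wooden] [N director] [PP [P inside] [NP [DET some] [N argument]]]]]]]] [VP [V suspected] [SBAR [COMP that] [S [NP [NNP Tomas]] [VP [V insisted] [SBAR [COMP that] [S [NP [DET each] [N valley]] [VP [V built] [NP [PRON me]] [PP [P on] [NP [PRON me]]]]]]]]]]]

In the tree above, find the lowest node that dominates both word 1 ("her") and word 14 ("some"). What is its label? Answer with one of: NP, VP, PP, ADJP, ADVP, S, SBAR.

NP

The smallest bracket enclosing both words is [NP her complex sudden laboratory inside no ancient window before this wooden director inside some argument], so the label is NP.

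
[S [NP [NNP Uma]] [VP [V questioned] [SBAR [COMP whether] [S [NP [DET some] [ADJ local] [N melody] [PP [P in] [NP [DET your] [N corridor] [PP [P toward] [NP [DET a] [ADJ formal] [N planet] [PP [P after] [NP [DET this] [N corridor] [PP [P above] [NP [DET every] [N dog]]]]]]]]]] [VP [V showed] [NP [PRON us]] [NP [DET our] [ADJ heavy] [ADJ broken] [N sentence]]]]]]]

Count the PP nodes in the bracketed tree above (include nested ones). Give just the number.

4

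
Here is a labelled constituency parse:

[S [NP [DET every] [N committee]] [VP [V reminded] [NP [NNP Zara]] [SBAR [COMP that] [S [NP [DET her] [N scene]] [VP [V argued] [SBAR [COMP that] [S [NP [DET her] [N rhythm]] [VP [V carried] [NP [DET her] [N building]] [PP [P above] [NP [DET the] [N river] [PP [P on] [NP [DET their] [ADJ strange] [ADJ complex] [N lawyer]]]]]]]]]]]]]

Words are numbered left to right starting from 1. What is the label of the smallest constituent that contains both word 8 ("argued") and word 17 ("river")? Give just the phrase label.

VP

Both words fall inside [VP argued that her rhythm carried her building above the river on their strange complex lawyer] (words 8–22), and no smaller constituent contains them both. Label: VP.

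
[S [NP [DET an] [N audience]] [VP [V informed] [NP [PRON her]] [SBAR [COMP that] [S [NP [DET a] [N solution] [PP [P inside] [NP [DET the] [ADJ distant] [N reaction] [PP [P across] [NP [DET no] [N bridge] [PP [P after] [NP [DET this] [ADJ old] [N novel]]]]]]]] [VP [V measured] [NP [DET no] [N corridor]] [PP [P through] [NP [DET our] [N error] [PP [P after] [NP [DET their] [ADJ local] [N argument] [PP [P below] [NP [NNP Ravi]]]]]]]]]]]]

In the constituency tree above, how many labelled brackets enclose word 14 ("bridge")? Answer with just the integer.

Counting open brackets not yet closed at "bridge": [S [VP [SBAR [S [NP [PP [NP [PP [NP [N = 10.

10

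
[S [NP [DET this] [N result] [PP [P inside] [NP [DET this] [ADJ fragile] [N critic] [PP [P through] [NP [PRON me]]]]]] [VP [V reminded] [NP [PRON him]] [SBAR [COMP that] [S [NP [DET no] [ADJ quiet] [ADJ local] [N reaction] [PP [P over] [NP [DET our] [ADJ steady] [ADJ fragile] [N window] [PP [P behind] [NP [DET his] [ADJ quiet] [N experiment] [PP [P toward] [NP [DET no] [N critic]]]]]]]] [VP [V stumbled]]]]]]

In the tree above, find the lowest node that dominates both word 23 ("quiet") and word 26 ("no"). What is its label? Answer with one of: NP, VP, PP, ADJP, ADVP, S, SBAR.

NP

Word 23 lies under S → VP → SBAR → S → NP → PP → NP → PP → NP → ADJ; word 26 lies under S → VP → SBAR → S → NP → PP → NP → PP → NP → PP → NP → DET. The lowest shared node is the NP.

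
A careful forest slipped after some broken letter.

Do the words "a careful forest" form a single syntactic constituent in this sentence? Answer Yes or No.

Yes

"a careful forest" is exactly the noun phrase [NP a careful forest], a complete constituent.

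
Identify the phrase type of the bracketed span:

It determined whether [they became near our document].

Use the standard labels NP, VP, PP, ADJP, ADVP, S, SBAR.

S

The bracketed span "they became near our document" is headed by "became", making it a clause (S).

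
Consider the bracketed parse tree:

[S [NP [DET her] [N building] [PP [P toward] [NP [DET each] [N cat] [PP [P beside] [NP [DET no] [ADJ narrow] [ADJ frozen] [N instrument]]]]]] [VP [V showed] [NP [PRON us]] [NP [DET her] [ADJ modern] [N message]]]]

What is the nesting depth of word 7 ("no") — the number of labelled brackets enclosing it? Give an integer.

7

The word sits inside DET, which is inside NP, inside PP, inside NP, inside PP, inside NP, inside S — 7 brackets in all.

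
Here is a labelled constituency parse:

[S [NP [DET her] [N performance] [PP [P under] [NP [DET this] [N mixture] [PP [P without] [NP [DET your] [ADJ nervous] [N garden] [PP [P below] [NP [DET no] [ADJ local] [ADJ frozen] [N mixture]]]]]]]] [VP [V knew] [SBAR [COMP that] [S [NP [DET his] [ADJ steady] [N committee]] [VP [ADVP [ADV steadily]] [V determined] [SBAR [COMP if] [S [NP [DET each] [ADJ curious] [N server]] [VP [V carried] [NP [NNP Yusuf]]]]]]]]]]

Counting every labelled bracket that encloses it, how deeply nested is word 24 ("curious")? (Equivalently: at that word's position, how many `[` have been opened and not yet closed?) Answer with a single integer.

9

Path from the root down to the word: S → VP → SBAR → S → VP → SBAR → S → NP → ADJ. That is 9 enclosing brackets.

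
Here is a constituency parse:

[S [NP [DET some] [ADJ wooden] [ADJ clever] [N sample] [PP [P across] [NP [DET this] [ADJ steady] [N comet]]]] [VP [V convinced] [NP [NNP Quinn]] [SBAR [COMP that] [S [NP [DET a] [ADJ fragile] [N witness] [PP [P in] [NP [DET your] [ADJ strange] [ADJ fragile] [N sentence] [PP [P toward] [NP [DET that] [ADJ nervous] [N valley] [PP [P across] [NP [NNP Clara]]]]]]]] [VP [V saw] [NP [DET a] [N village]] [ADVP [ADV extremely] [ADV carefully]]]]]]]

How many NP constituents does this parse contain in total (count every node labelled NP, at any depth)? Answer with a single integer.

8

Scanning left to right, an opening `[NP` appears at word positions 1, 6, 10, 12, 16, 21, 25, 27 — 8 in total.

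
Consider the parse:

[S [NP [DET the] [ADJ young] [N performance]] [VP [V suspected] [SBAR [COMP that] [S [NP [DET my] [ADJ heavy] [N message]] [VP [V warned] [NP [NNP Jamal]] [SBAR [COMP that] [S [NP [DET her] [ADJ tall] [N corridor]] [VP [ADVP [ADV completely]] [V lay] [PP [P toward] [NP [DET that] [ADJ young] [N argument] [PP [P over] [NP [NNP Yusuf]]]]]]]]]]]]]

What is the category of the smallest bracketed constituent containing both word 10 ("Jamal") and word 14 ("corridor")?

VP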